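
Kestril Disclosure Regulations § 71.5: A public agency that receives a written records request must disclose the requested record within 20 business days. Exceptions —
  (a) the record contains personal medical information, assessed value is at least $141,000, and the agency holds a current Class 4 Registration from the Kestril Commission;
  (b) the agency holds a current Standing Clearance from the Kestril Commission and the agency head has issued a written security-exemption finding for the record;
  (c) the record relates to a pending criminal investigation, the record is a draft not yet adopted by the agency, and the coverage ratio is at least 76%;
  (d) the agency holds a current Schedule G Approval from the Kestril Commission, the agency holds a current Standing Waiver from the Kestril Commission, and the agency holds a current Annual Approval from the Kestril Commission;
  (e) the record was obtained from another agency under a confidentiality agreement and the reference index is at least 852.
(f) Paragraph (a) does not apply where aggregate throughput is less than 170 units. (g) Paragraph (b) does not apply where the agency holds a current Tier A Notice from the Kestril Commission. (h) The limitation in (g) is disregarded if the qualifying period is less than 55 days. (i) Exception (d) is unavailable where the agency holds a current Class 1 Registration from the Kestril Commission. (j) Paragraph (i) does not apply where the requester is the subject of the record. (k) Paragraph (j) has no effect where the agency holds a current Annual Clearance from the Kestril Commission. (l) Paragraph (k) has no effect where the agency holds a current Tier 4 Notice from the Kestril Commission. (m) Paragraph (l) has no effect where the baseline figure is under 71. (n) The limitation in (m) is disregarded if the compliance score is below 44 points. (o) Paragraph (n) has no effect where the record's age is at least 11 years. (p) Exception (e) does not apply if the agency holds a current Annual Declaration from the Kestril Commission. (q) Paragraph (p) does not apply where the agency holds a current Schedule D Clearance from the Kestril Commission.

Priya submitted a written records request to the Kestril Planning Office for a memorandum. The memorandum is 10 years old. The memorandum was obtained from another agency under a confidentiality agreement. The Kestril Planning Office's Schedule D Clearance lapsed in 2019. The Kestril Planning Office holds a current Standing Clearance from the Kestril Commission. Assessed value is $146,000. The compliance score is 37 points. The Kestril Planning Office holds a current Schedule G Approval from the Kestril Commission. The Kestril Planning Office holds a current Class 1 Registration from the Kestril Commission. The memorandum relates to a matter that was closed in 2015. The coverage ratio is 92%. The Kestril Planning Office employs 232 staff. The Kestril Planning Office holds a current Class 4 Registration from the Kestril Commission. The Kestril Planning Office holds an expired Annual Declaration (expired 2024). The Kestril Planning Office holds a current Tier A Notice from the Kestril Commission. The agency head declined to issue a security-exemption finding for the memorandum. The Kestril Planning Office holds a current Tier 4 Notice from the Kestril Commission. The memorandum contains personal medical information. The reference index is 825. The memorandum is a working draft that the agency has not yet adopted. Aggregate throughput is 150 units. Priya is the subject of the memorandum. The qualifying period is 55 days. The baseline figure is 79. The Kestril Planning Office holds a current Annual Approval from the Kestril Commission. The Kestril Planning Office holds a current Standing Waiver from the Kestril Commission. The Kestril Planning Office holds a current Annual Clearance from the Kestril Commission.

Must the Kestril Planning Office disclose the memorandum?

All of (a)'s requirements are met (the memorandum contains personal medical information; assessed value is $146,000, meeting the $141,000 threshold; a current Class 4 Registration is held). However, paragraph (f) must be considered: (f) operates against (a): aggregate throughput is 150 units, less than the 170 units limit. (a) is therefore removed.
Exception (b) requires that the agency head has issued a written security-exemption finding for the record; but the agency head declined to issue a security-exemption finding, so (b) is unavailable.
Exception (c) requires that the record relates to a pending criminal investigation; but the memorandum relates to a closed matter, so (c) is unavailable.
Exception (d) is satisfied on its face — a current Schedule G Approval is held; a current Standing Waiver is held; a current Annual Approval is held. Under paragraphs (i)–(o): (i) would limit (d) — a current Class 1 Registration is held — but (j) sets (i) aside: (j) operates against (i): Priya is the subject of the memorandum. (k) would limit (j) — a current Annual Clearance is held — but (l) sets (k) aside: (l) operates — a current Tier 4 Notice is held. (m), which would lift (l), is inapplicable — the baseline figure is 79, not under 71. So (d) applies.
Exception (e) requires that the reference index is at least 852; but the reference index is 825, short of 852, so (e) is unavailable.

No — exception (d) applies; the Kestril Planning Office is not required to disclose the memorandum.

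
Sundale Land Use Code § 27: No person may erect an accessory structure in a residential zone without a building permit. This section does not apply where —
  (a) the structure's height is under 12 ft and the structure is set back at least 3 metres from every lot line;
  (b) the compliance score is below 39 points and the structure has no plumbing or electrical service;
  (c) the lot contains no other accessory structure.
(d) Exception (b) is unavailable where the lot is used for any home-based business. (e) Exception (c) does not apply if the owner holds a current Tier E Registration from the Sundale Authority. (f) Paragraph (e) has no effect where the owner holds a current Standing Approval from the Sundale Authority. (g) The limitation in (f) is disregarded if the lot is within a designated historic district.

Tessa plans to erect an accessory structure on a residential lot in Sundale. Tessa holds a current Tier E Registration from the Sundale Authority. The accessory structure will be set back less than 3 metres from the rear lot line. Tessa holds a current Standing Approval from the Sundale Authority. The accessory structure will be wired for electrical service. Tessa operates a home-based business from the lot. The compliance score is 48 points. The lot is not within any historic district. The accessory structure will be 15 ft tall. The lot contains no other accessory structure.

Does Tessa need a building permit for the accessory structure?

Exception (a) does not apply: the structure's height is 15 ft, not under 12 ft.
Exception (b) requires that the compliance score is below 39 points; but the compliance score is 48 points, not below 39 points, so (b) is unavailable.
All of (c)'s requirements are met (the lot has no other accessory structure). Applying paragraphs (e)–(g): (e) is triggered (a current Tier E Registration is held), but is displaced by (f): (f) operates against (e): a current Standing Approval is held. (g) does not operate here (the lot is not in a historic district), so (f) stands. Exception (c) stands.

No — exception (c) applies; Tessa does not need a building permit.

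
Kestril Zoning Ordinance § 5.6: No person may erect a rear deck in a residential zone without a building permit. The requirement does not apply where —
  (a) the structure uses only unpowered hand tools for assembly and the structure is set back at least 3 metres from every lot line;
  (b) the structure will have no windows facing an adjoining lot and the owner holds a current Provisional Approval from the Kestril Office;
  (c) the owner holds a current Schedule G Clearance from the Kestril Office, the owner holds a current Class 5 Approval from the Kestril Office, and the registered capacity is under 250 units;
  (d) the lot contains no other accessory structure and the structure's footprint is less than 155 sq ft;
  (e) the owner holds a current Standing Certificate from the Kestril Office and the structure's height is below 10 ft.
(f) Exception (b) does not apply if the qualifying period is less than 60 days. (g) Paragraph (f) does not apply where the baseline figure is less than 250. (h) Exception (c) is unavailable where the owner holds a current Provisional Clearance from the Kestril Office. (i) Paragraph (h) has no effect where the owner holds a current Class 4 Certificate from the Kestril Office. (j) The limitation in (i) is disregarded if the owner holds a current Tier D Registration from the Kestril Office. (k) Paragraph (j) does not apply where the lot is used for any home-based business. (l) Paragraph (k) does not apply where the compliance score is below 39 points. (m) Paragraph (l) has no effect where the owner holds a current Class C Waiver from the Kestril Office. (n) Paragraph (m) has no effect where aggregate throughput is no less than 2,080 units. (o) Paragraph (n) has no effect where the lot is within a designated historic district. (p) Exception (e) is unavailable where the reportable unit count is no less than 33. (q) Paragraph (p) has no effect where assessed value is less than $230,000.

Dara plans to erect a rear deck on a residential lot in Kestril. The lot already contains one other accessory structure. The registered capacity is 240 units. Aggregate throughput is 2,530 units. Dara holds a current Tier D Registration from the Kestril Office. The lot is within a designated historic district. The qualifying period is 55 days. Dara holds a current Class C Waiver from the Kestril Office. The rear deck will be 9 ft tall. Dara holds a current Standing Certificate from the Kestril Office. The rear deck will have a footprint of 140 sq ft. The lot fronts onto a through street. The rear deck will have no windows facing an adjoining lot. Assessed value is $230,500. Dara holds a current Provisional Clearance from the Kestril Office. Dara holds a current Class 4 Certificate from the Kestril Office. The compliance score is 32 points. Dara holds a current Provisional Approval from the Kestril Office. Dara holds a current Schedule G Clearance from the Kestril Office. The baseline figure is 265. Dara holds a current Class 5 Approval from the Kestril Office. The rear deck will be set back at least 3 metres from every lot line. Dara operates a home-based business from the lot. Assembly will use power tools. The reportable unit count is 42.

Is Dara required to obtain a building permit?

Exception (a) fails — assembly uses power tools.
All of (b)'s requirements are met (no windows face an adjoining lot; a current Provisional Approval is held). However, paragraphs (f)–(g) must be considered: (f) operates against (b): the qualifying period is 55 days, less than the 60 days limit. (g) is not engaged (the baseline figure is 265, not less than 250), so (f) stands. So (b) is unavailable.
Exception (c)'s conditions are all satisfied: a current Schedule G Clearance is held; a current Class 5 Approval is held; the registered capacity is 240 units, under the 250 units limit. Applying paragraphs (h)–(o): (h) operates (a current Provisional Clearance is held), but yields to (i): (i) is engaged — a current Class 4 Certificate is held. (j) would limit (i) — a current Tier D Registration is held — but (k) sets (j) aside: (k) is triggered — a home-based business operates on the lot. (l) operates (the compliance score is 32 points, below the 39 points limit), but is set aside by (m): (m) applies — a current Class C Waiver is held. (n) applies (aggregate throughput is 2,530 units, meeting the 2,080 units threshold), but is itself disapplied by (o): (o) operates — the lot is in a historic district. (c) remains available.
Exception (d) fails — the lot already has another accessory structure.
Exception (e) is satisfied on its face — a current Standing Certificate is held; the structure's height is 9 ft, below the 10 ft limit. But: (p) operates against (e): the reportable unit count is 42, meeting the 33 threshold. (q) does not operate here (assessed value is $230,500, not less than $230,000), so (p) stands. Exception (e) does not apply.

No — exception (c) applies; Dara does not need a building permit.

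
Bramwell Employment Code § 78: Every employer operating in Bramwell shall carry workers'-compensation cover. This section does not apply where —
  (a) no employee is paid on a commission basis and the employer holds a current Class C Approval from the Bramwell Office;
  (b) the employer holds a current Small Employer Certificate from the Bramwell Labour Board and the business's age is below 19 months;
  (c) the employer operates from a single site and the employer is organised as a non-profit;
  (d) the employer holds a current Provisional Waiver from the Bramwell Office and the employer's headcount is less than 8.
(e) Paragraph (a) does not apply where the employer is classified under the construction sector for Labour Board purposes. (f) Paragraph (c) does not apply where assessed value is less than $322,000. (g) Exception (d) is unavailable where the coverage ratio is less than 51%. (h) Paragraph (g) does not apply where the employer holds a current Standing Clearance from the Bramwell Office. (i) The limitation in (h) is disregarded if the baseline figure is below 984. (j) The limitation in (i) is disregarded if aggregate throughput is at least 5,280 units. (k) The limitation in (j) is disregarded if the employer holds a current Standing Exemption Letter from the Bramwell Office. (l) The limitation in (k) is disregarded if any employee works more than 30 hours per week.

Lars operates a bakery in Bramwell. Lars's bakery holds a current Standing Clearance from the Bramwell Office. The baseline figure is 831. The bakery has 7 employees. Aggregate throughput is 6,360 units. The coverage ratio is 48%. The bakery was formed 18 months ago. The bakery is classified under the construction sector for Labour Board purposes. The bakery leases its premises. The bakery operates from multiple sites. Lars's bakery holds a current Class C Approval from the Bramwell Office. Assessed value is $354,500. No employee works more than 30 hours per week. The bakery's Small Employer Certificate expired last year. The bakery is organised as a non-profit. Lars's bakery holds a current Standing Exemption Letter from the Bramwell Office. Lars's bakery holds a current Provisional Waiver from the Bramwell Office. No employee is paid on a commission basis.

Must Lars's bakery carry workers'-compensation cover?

Yes — Lars's bakery must carry workers'-compensation cover.

Exception (a)'s conditions are all satisfied: no employee is paid on commission; a current Class C Approval is held. Turning to paragraph (e): (e) applies — the bakery is classified under the construction sector. Exception (a) does not apply.
Exception (b) fails — the Small Employer Certificate has expired.
Exception (c) fails — the employer operates from multiple sites.
All of (d)'s requirements are met (a current Provisional Waiver is held; the employer's headcount is 7, less than the 8 limit). But applying paragraphs (g)–(l): (g) operates — the coverage ratio is 48%, less than the 51% limit. (h) would limit (g) — a current Standing Clearance is held — but (i) sets (h) aside: (i) is triggered — the baseline figure is 831, below the 984 limit. (j) applies (aggregate throughput is 6,360 units, meeting the 5,280 units threshold), but is set aside by (k): (k) operates against (j): a current Standing Exemption Letter is held. (l) is not triggered (no employee exceeds 30 hours/week), so (k) stands. So (d) is unavailable.
No exception applies. The general rule governs.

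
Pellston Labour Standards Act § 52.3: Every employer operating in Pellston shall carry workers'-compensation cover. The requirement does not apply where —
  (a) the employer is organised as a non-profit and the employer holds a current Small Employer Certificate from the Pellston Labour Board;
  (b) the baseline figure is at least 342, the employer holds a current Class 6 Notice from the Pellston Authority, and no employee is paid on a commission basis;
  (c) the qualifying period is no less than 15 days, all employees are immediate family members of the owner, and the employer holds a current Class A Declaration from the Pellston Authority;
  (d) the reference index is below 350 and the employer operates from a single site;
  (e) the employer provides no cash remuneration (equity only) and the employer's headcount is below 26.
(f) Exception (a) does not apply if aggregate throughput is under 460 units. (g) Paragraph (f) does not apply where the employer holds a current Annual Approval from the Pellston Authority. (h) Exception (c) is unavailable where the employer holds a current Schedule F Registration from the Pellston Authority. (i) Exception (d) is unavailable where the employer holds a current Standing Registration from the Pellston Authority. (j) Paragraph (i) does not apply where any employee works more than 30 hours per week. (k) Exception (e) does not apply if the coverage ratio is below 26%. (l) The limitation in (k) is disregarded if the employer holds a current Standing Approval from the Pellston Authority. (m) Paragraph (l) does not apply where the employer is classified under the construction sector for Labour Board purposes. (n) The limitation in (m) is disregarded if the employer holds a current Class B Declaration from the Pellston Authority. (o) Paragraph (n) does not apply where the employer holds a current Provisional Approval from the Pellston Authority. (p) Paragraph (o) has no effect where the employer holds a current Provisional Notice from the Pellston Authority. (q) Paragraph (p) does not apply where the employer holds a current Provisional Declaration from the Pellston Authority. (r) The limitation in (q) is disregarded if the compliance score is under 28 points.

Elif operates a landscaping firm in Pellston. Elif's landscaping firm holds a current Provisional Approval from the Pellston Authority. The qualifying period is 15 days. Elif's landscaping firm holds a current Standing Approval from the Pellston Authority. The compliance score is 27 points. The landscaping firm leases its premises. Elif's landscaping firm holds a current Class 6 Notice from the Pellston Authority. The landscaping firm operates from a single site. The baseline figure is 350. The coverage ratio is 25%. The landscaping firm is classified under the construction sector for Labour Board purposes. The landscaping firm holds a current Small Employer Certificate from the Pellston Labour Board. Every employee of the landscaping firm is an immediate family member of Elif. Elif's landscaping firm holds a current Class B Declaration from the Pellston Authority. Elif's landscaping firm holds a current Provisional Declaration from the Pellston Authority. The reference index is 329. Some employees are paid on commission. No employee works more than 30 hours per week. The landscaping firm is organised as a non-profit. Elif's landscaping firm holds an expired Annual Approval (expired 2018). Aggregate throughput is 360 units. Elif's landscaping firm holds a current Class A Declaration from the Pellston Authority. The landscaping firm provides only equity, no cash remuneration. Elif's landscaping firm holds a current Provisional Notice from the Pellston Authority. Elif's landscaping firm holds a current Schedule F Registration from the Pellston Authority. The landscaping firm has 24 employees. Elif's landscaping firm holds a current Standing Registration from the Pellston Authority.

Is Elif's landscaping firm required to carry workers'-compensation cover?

Exception (a)'s conditions are all satisfied: the employer is a non-profit; a current Small Employer Certificate is held. But: (f) is triggered — aggregate throughput is 360 units, under the 460 units limit. (g), which would lift (f), is inapplicable — the Annual Approval is not current. Exception (a) does not apply.
Exception (b) requires that no employee is paid on a commission basis; but some employees are paid on commission, so (b) is unavailable.
Exception (c)'s conditions are all satisfied: the qualifying period is 15 days, meeting the 15 days threshold; every employee is an immediate family member; a current Class A Declaration is held. Turning to paragraph (h): (h) operates — a current Schedule F Registration is held. So (c) is unavailable.
Exception (d): the reference index is 329, below the 350 limit; the employer operates from a single site — every condition holds. But: (i) operates against (d): a current Standing Registration is held. (j) is not engaged (no employee exceeds 30 hours/week), so (i) stands. Exception (d) does not apply.
All of (e)'s requirements are met (remuneration is equity-only; the employer's headcount is 24, below the 26 limit). Considering the limiting provisions: (k) is triggered (the coverage ratio is 25%, below the 26% limit), but is set aside by (l): (l) is triggered — a current Standing Approval is held. (m) applies (the landscaping firm is classified under the construction sector), but yields to (n): (n) operates against (m): a current Class B Declaration is held. (o) operates (a current Provisional Approval is held), but is itself disapplied by (p): (p) is engaged — a current Provisional Notice is held. (q) applies (a current Provisional Declaration is held), but is set aside by (r): (r) operates against (q): the compliance score is 27 points, under the 28 points limit. (e) remains available.

No — exception (e) applies; Elif's landscaping firm is not required to carry workers'-compensation cover.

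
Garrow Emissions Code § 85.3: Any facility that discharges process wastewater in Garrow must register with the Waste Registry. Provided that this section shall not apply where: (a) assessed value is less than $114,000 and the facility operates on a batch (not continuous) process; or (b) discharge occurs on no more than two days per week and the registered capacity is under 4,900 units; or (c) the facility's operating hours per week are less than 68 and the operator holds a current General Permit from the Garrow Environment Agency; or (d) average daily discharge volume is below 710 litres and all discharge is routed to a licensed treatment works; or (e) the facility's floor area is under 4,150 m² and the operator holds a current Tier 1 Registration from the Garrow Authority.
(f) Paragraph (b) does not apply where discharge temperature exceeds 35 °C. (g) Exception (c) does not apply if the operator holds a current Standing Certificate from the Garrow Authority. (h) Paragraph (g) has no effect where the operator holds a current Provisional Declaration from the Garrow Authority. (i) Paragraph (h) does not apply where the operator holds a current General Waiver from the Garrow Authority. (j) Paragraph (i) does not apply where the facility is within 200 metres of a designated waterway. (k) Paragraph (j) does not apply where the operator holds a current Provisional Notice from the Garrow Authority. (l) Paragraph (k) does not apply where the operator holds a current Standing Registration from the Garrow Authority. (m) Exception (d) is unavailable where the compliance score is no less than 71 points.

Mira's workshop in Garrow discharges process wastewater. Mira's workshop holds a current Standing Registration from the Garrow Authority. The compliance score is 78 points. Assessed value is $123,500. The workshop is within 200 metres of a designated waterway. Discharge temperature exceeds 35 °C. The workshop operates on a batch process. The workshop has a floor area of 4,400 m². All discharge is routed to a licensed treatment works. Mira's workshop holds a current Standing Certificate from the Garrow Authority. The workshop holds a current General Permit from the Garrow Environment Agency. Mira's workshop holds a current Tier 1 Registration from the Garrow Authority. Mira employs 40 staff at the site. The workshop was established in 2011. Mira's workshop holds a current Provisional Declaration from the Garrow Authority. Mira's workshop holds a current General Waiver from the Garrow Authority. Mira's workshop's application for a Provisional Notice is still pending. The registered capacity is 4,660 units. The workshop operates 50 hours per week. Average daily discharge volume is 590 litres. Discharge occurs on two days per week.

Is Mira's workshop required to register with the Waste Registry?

No — exception (c) applies; Mira's workshop is not required to register with the Waste Registry.

Exception (a) does not apply: assessed value is $123,500, not less than $114,000.
Exception (b)'s conditions are all satisfied: discharge occurs on no more than two days per week; the registered capacity is 4,660 units, under the 4,900 units limit. However, paragraph (f) must be considered: (f) operates — discharge temperature exceeds 35 °C. Exception (b) does not apply.
Exception (c): the facility's operating hours per week are 50, less than the 68 limit; a current General Permit is held — every condition holds. Under paragraphs (g)–(l): (g) would limit (c) — a current Standing Certificate is held — but (h) sets (g) aside: (h) is engaged — a current Provisional Declaration is held. (i) would limit (h) — a current General Waiver is held — but (j) sets (i) aside: (j) is engaged — the workshop is within 200 m of a designated waterway. (k) is inapplicable (no current Provisional Notice is held), so (j) stands. Exception (c) stands.
Exception (d) is satisfied on its face — average daily discharge volume is 590 litres, below the 710 litres limit; discharge is routed to a licensed treatment works. Turning to paragraph (m): (m) operates against (d): the compliance score is 78 points, meeting the 71 points threshold. So (d) is unavailable.
Exception (e) does not apply: the facility's floor area is 4,400 m², not under 4,150 m².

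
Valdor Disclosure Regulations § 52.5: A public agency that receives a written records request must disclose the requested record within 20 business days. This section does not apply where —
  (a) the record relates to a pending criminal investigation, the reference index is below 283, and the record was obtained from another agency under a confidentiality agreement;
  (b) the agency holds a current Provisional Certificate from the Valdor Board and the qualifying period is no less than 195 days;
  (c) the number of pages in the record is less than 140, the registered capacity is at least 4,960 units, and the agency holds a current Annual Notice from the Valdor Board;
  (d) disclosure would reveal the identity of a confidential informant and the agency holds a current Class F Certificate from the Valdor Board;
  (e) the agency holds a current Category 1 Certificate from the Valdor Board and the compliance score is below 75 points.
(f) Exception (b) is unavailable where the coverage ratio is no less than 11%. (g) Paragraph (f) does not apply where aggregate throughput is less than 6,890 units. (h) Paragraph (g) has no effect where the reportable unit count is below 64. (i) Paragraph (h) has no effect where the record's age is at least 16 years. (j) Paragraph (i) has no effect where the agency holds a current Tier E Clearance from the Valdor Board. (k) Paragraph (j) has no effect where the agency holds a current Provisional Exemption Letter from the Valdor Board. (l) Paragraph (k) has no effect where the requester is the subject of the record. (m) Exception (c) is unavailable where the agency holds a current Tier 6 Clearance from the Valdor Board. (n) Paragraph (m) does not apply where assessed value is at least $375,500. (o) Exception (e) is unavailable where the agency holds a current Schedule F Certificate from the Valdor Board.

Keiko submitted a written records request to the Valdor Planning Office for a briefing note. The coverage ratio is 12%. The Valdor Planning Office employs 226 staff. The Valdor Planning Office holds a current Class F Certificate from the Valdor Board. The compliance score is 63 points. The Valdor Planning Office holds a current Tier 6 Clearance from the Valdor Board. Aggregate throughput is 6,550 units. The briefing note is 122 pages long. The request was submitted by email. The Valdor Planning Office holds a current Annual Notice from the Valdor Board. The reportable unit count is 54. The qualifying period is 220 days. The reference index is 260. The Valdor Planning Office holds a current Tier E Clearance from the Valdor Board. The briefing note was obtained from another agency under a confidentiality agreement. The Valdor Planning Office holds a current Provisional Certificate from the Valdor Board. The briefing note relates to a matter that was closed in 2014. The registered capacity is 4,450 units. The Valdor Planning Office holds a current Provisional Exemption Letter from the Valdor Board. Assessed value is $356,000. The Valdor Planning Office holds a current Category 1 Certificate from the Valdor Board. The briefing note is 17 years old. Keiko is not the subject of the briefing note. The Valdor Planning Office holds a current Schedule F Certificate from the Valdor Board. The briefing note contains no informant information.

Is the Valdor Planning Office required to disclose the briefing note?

No — exception (b) applies; the Valdor Planning Office is not required to disclose the briefing note.

Exception (a) requires that the record relates to a pending criminal investigation; but the briefing note relates to a closed matter, so (a) is unavailable.
Exception (b) is satisfied on its face — a current Provisional Certificate is held; the qualifying period is 220 days, meeting the 195 days threshold. As to paragraphs (f)–(l): (f) is engaged (the coverage ratio is 12%, meeting the 11% threshold), but is displaced by (g): (g) operates against (f): aggregate throughput is 6,550 units, less than the 6,890 units limit. (h) is triggered (the reportable unit count is 54, below the 64 limit), but is displaced by (i): (i) operates against (h): the record's age is 17 years, meeting the 16 years threshold. (j) would limit (i) — a current Tier E Clearance is held — but (k) sets (j) aside: (k) is triggered — a current Provisional Exemption Letter is held. (l) does not operate here (Keiko is not the subject of the briefing note), so (k) stands. So (b) applies.
Exception (c) fails — the registered capacity is 4,450 units, short of 4,960 units.
Exception (d) requires that disclosure would reveal the identity of a confidential informant; but the briefing note contains no informant information, so (d) is unavailable.
Exception (e) is satisfied on its face — a current Category 1 Certificate is held; the compliance score is 63 points, below the 75 points limit. Turning to paragraph (o): (o) operates against (e): a current Schedule F Certificate is held. So (e) is unavailable.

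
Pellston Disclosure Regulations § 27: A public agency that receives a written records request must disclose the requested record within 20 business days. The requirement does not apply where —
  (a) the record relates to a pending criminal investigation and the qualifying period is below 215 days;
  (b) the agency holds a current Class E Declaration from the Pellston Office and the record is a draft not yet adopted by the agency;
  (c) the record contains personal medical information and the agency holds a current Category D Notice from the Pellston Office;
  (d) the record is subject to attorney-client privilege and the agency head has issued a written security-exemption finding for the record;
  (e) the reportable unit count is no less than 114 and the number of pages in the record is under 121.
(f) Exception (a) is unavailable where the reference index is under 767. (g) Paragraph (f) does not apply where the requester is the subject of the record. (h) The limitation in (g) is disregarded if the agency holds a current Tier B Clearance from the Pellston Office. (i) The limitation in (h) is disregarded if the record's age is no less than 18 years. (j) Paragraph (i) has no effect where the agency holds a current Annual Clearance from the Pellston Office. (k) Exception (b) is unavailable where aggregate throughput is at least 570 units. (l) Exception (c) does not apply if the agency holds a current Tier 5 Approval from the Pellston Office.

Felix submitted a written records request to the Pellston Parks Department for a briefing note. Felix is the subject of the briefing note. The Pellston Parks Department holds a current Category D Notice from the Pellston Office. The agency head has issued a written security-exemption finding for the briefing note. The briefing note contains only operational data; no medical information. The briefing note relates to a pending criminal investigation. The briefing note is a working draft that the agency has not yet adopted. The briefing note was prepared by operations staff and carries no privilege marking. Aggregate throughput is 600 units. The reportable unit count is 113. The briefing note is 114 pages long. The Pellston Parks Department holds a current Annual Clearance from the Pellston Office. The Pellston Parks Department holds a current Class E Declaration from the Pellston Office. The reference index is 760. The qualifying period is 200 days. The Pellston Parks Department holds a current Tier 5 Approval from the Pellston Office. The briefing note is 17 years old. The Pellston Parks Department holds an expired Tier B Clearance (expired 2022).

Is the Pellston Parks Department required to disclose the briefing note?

Exception (a)'s conditions are all satisfied: the briefing note relates to a pending investigation; the qualifying period is 200 days, below the 215 days limit. As to paragraphs (f)–(j): (f) is engaged (the reference index is 760, under the 767 limit), but is displaced by (g): (g) operates against (f): Felix is the subject of the briefing note. (h), which would lift (g), is not engaged — no current Tier B Clearance is held. So (a) applies.
Exception (b) is satisfied on its face — a current Class E Declaration is held; the briefing note is an unadopted draft. But applying paragraph (k): (k) operates against (b): aggregate throughput is 600 units, meeting the 570 units threshold. Exception (b) does not apply.
Exception (c) requires that the record contains personal medical information; but the briefing note contains only operational data, so (c) is unavailable.
Exception (d) does not apply: the briefing note carries no privilege marking.
Exception (e) requires that the reportable unit count is no less than 114; but the reportable unit count is 113, short of 114, so (e) is unavailable.

No — exception (a) applies; the Pellston Parks Department is not required to disclose the briefing note.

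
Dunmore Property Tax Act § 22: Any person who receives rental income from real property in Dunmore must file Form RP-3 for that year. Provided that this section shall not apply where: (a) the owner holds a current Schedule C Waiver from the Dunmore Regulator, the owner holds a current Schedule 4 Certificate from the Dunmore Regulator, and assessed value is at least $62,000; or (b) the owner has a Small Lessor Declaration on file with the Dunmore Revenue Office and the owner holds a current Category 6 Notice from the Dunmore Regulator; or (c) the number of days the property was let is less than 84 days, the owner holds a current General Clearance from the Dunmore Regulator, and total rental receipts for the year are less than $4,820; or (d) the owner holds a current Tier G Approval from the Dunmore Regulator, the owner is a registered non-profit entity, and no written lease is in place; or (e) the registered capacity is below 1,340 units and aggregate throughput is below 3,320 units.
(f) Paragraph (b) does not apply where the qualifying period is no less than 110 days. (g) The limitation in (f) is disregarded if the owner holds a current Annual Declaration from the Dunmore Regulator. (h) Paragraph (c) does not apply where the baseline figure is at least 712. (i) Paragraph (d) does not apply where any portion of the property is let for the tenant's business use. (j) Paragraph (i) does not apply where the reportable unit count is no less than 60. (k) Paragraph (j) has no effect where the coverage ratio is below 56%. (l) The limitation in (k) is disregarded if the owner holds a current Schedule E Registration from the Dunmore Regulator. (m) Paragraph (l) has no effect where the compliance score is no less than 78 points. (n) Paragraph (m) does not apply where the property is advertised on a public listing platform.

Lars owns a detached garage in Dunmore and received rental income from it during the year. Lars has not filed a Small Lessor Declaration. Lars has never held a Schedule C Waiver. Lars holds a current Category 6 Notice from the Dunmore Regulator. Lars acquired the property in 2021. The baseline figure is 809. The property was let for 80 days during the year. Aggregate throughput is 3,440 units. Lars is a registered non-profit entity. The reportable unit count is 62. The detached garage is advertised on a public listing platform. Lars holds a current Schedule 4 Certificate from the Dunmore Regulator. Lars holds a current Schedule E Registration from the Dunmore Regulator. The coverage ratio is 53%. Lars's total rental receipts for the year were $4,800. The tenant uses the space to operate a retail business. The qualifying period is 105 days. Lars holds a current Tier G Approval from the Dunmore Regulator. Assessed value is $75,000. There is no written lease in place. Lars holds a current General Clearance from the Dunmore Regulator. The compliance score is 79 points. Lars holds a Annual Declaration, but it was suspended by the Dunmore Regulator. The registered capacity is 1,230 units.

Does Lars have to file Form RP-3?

No — exception (d) applies; Lars is not required to file Form RP-3.

Exception (a) requires that the owner holds a current Schedule C Waiver from the Dunmore Regulator; but there is no Schedule C Waiver in force, so (a) is unavailable.
Exception (b) fails — no Small Lessor Declaration is on file.
Exception (c): the number of days the property was let is 80 days, less than the 84 days limit; a current General Clearance is held; total rental receipts for the year are $4,800, less than the $4,820 limit — every condition holds. But: (h) is triggered — the baseline figure is 809, meeting the 712 threshold. (c) is therefore removed.
Exception (d): a current Tier G Approval is held; Lars is a registered non-profit; there is no written lease — every condition holds. Considering the limiting provisions: (i) is engaged (the space is let for business use), but is set aside by (j): (j) applies — the reportable unit count is 62, meeting the 60 threshold. (k) is triggered (the coverage ratio is 53%, below the 56% limit), but is set aside by (l): (l) operates against (k): a current Schedule E Registration is held. (m) is triggered (the compliance score is 79 points, meeting the 78 points threshold), but is itself disapplied by (n): (n) operates against (m): the property is publicly advertised. Exception (d) stands.
Exception (e) fails — aggregate throughput is 3,440 units, not below 3,320 units.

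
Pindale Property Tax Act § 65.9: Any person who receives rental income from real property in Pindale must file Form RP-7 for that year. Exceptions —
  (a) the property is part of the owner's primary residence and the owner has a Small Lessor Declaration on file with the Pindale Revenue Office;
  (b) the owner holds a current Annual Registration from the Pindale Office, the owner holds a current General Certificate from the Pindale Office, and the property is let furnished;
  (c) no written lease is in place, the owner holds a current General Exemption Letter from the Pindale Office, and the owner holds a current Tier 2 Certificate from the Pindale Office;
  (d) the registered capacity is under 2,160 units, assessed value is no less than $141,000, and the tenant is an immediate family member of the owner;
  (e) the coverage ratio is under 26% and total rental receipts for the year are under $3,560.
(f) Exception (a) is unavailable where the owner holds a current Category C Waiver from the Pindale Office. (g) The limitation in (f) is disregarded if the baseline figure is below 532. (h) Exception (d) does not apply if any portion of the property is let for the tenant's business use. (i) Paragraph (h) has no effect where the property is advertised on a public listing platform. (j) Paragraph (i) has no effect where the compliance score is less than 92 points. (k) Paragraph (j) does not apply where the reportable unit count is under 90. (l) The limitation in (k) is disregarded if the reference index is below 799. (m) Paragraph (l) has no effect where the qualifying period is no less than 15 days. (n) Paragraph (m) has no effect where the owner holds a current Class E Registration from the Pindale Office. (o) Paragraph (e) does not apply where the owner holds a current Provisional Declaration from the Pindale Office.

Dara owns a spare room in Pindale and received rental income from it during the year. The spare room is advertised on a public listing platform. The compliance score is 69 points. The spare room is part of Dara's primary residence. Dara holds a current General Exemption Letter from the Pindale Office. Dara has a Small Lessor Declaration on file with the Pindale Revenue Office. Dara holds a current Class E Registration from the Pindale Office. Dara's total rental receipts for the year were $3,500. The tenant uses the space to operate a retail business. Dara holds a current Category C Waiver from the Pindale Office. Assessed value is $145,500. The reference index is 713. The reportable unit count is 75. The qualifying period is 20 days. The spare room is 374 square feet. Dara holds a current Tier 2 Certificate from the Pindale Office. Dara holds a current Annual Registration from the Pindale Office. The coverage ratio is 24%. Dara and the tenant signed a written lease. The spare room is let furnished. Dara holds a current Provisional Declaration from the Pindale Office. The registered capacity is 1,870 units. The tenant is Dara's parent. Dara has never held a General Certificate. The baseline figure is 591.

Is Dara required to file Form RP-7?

Yes — Dara must file Form RP-7.

Exception (a) is satisfied on its face — the spare room is part of the primary residence; a Small Lessor Declaration is on file. Turning to paragraphs (f)–(g): (f) operates — a current Category C Waiver is held. (g) does not operate here (the baseline figure is 591, not below 532), so (f) stands. So (a) is unavailable.
Exception (b) requires that the owner holds a current General Certificate from the Pindale Office; but the General Certificate is not current, so (b) is unavailable.
Exception (c) fails — a written lease is in place.
Exception (d): the registered capacity is 1,870 units, under the 2,160 units limit; assessed value is $145,500, meeting the $141,000 threshold; the tenant is an immediate family member — every condition holds. But applying paragraphs (h)–(n): (h) applies — the space is let for business use. (i) would limit (h) — the property is publicly advertised — but (j) sets (i) aside: (j) operates against (i): the compliance score is 69 points, less than the 92 points limit. (k) is triggered (the reportable unit count is 75, under the 90 limit), but is set aside by (l): (l) operates against (k): the reference index is 713, below the 799 limit. (m) would limit (l) — the qualifying period is 20 days, meeting the 15 days threshold — but (n) sets (m) aside: (n) operates against (m): a current Class E Registration is held. So (d) is unavailable.
All of (e)'s requirements are met (the coverage ratio is 24%, under the 26% limit; total rental receipts for the year are $3,500, under the $3,560 limit). However, paragraph (o) must be considered: (o) is triggered — a current Provisional Declaration is held. So (e) is unavailable.
No exception is made out. Dara falls within the general rule.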